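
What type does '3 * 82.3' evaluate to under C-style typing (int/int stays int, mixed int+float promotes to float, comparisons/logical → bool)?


Operand types: int * float
Rule: mixed int/float promotes to float; int/int stays int
Result type: float


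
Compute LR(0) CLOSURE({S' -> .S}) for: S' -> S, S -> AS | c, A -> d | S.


Start: S' -> .S
For each item with dot before a nonterminal B, add B -> .γ for every B-production
Closure: [S' -> .S, S -> .AS, S -> .c, A -> .d, A -> .S]


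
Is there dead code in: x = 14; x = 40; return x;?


first assignment to x is overwritten before any read
Dead: 'x = 14'


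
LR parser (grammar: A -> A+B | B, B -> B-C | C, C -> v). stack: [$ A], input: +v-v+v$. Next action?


shift '+' to continue A -> A+B
Action: shift


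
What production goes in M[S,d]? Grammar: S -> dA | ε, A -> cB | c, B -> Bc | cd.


For [S, d]: 'd' ∈ FIRST(dA)
Entry: S -> dA


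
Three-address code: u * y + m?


Break into single-operator statements:
t1 = u * y
t2 = t1 + m


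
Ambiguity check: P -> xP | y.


right-linear, alternatives start with distinct terminals 'x' vs 'y': unique leftmost derivation
Unambiguous


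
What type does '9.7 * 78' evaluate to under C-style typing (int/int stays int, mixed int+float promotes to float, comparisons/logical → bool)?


Operand types: float * int
Rule: mixed int/float promotes to float; int/int stays int
Result type: float


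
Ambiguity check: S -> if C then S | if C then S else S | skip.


dangling else: 'if C then if C then skip else skip' parses two ways
Ambiguous


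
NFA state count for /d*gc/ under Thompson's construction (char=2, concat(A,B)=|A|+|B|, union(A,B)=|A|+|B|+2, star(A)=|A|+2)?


Syntax tree has 3 char leaf(s), 0 union(s), 1 star(s)
chars contribute 3×2 = 6; each union adds +2; each star adds +2
Total: 6 + 0 + 2 = 8 states


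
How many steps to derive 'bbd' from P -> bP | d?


Derivation: P => bP => bbP => bbd
Steps: 3


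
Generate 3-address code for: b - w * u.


Break into single-operator statements:
t1 = w * u
t2 = b - t1


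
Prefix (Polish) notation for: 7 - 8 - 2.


left-to-right (same/higher precedence on left): tree is (- (- 7 8) 2)
Prefix: - - 7 8 2


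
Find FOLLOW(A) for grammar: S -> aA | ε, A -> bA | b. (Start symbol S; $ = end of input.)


$ ∈ FOLLOW(S). For each A -> αBβ: add FIRST(β)\{ε} to FOLLOW(B); if β nullable, add FOLLOW(A).
FOLLOW(A) = {$}


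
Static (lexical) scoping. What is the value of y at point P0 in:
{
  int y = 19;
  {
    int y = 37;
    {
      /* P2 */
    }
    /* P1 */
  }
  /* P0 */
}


y declared in the same block as P0
y = 19


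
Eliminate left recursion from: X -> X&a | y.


Left-recursive alternatives: X&a; non-recursive: y
Introduce X': X -> yX', X' -> &aX' | ε


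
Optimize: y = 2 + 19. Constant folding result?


2 + 19 = 21 at compile time
Optimized: y = 21


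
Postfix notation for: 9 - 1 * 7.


* has higher precedence, evaluate 1*7 first
Postfix: 9 1 7 * -


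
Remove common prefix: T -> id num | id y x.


Common prefix: 'id'
Factored: T -> id T', T' -> num | y x


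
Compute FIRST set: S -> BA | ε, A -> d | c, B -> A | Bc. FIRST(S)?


Per alternative of S: FIRST(BA) = {c, d}; FIRST(ε) = {ε}
FIRST(S) = {c, d, ε}


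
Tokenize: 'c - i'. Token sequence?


Scan left to right, longest-match per lexeme
Tokens: ID(c), OP(-), ID(i)


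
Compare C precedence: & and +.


'+' is additive (level 9); '&' is bitwise AND (level 5)
Higher level binds tighter
'+' has higher precedence than '&'


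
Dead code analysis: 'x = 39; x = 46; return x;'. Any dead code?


first assignment to x is overwritten before any read
Dead: 'x = 39'


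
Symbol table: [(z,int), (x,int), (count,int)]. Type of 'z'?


Lookup 'z' → type int


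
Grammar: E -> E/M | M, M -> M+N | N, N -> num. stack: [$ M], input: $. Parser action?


lookahead ∉ {+} so M won't extend; reduce E -> M
Action: reduce (E -> M)


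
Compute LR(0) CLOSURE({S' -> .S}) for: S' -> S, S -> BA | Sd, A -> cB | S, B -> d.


Start: S' -> .S
For each item with dot before a nonterminal B, add B -> .γ for every B-production
Closure: [S' -> .S, S -> .BA, S -> .Sd, B -> .d]


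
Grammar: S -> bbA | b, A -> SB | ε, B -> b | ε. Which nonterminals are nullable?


A nonterminal is nullable iff some alternative derives ε (directly, or every symbol in it is nullable)
Nullable: {A, B}


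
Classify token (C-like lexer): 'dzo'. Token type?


Pattern: letter/underscore followed by alphanumerics, not a keyword
Type: IDENTIFIER


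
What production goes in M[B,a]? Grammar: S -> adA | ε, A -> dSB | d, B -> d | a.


For [B, a]: 'a' ∈ FIRST(a)
Entry: B -> a


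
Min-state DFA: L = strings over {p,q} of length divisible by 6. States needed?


Track length mod 6: states 0..5, accept at 0
Minimal DFA: 6 states


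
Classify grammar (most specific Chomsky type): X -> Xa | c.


Left-linear: every RHS is a terminal or one nonterminal followed by a terminal
Classification: Type 3 (Regular)


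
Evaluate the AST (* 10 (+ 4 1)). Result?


Evaluate inner: (+ 4 1) = 5
Evaluate root: (* 10 5) = 50
Result: 50


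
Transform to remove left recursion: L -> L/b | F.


Left-recursive alternatives: L/b; non-recursive: F
Introduce L': L -> FL', L' -> /bL' | ε


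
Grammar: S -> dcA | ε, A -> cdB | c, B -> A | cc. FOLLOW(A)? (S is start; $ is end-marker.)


$ ∈ FOLLOW(S). For each A -> αBβ: add FIRST(β)\{ε} to FOLLOW(B); if β nullable, add FOLLOW(A).
FOLLOW(A) = {$}


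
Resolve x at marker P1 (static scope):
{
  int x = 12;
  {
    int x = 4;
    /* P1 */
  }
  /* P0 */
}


x declared in the same block as P1
x = 4


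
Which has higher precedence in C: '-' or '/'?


'/' is multiplicative (level 10); '-' is additive (level 9)
Higher level binds tighter
'/' has higher precedence than '-'


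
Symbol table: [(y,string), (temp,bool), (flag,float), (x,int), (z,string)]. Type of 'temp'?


Lookup 'temp' → type bool


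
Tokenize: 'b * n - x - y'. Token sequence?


Scan left to right, longest-match per lexeme
Tokens: ID(b), OP(*), ID(n), OP(-), ID(x), OP(-), ID(y)


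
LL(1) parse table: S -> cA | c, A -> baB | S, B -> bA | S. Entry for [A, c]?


For [A, c]: 'c' ∈ FIRST(S)
Entry: A -> S


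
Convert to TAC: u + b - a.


Break into single-operator statements:
t1 = u + b
t2 = t1 - a


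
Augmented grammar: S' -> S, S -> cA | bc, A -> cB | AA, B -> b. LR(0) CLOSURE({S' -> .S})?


Start: S' -> .S
For each item with dot before a nonterminal B, add B -> .γ for every B-production
Closure: [S' -> .S, S -> .cA, S -> .bc]


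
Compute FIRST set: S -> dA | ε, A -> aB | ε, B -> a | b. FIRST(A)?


Per alternative of A: FIRST(aB) = {a}; FIRST(ε) = {ε}
FIRST(A) = {a, ε}


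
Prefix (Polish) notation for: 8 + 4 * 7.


'*' binds tighter: tree is (+ 8 (* 4 7))
Prefix: + 8 * 4 7


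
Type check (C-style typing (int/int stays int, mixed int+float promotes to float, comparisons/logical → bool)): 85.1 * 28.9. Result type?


Operand types: float * float
Rule: mixed int/float promotes to float; int/int stays int
Result type: float


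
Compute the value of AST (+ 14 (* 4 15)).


Evaluate inner: (* 4 15) = 60
Evaluate root: (+ 14 60) = 74
Result: 74


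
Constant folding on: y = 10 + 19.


10 + 19 = 29 at compile time
Optimized: y = 29


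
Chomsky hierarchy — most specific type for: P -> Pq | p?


Left-linear: every RHS is a terminal or one nonterminal followed by a terminal
Classification: Type 3 (Regular)


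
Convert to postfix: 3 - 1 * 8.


* has higher precedence, evaluate 1*8 first
Postfix: 3 1 8 * -


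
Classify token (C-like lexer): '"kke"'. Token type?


Pattern: double-quoted sequence
Type: STRING_LITERAL


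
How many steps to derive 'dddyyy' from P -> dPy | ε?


Derivation: P => dPy => ddPyy => dddPyyy => dddyyy
Steps: 4


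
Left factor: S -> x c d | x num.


Common prefix: 'x'
Factored: S -> x S', S' -> c d | num


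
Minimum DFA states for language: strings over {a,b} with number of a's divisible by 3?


Track (count of a) mod 3: states 0..2, accept at 0
Minimal DFA: 3 states


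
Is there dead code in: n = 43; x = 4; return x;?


n is assigned but never read
Dead: 'n = 43'


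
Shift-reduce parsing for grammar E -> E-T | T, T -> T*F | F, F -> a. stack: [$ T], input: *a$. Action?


shift '*' to continue T -> T*F
Action: shift


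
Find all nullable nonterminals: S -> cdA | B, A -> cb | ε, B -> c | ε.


A nonterminal is nullable iff some alternative derives ε (directly, or every symbol in it is nullable)
Nullable: {A, B, S}


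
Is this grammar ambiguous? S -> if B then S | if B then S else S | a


dangling else: 'if B then if B then a else a' parses two ways
Ambiguous


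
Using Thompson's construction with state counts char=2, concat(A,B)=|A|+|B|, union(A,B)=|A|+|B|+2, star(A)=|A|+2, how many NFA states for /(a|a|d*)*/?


Syntax tree has 3 char leaf(s), 2 union(s), 2 star(s)
chars contribute 3×2 = 6; each union adds +2; each star adds +2
Total: 6 + 4 + 4 = 14 states


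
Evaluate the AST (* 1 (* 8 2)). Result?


Evaluate inner: (* 8 2) = 16
Evaluate root: (* 1 16) = 16
Result: 16


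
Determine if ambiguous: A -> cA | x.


right-linear, alternatives start with distinct terminals 'c' vs 'x': unique leftmost derivation
Unambiguous


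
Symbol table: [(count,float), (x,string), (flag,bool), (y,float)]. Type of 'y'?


Lookup 'y' → type float


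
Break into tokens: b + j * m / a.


Scan left to right, longest-match per lexeme
Tokens: ID(b), OP(+), ID(j), OP(*), ID(m), OP(/), ID(a)


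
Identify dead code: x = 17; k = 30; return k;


x is assigned but never read
Dead: 'x = 17'


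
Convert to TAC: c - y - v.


Break into single-operator statements:
t1 = c - y
t2 = t1 - v


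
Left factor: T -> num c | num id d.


Common prefix: 'num'
Factored: T -> num T', T' -> c | id d


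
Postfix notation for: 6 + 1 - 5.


Left to right (same or higher precedence on left)
Postfix: 6 1 + 5 -


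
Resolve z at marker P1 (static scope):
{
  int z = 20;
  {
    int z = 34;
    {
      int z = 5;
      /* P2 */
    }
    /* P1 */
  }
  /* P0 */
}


z declared in the same block as P1
z = 34


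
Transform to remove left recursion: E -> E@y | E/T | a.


Left-recursive alternatives: E@y, E/T; non-recursive: a
Introduce E': E -> aE', E' -> @yE' | /TE' | ε


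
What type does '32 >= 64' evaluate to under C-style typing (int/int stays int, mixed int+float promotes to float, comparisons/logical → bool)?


Operand types: int >= int
Rule: comparison yields bool
Result type: bool


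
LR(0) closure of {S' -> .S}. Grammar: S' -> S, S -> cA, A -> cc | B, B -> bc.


Start: S' -> .S
For each item with dot before a nonterminal B, add B -> .γ for every B-production
Closure: [S' -> .S, S -> .cA]


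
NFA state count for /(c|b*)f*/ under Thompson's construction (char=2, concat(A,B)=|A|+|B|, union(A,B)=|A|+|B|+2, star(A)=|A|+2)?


Syntax tree has 3 char leaf(s), 1 union(s), 2 star(s)
chars contribute 3×2 = 6; each union adds +2; each star adds +2
Total: 6 + 2 + 4 = 12 states


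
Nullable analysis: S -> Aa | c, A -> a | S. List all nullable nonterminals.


A nonterminal is nullable iff some alternative derives ε (directly, or every symbol in it is nullable)
Nullable: {}


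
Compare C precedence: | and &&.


'|' is bitwise OR (level 3); '&&' is logical AND (level 2)
Higher level binds tighter
'|' has higher precedence than '&&'


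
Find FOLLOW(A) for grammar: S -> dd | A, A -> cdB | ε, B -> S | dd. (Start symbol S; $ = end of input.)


$ ∈ FOLLOW(S). For each A -> αBβ: add FIRST(β)\{ε} to FOLLOW(B); if β nullable, add FOLLOW(A).
FOLLOW(A) = {$}


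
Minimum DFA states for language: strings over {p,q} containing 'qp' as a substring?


KMP-style automaton: 2 progress states + 1 absorbing accept = 3
Minimal DFA: 3 states


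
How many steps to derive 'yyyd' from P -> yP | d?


Derivation: P => yP => yyP => yyyP => yyyd
Steps: 4


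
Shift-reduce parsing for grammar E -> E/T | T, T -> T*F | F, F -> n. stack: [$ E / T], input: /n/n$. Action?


handle 'E/T' on top; lookahead ∈ FOLLOW(E) = {/, $}
Action: reduce (E -> E/T)


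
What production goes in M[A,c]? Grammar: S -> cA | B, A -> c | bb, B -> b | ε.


For [A, c]: 'c' ∈ FIRST(c)
Entry: A -> c


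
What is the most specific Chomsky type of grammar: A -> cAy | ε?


Single nonterminal LHS, but c^n y^n is not regular
Classification: Type 2 (Context-Free)


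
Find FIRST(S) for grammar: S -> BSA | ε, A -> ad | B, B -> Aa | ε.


Per alternative of S: FIRST(BSA) = {a, ε}; FIRST(ε) = {ε}
FIRST(S) = {a, ε}


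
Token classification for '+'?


Pattern: operator symbol
Type: OPERATOR


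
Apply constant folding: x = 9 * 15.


9 * 15 = 135 at compile time
Optimized: x = 135


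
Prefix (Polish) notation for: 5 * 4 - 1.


left-to-right (same/higher precedence on left): tree is (- (* 5 4) 1)
Prefix: - * 5 4 1


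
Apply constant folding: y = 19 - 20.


19 - 20 = -1 at compile time
Optimized: y = -1


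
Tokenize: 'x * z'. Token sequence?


Scan left to right, longest-match per lexeme
Tokens: ID(x), OP(*), ID(z)


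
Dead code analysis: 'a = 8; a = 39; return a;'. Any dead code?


first assignment to a is overwritten before any read
Dead: 'a = 8'


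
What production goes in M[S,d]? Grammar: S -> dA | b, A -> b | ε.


For [S, d]: 'd' ∈ FIRST(dA)
Entry: S -> dA


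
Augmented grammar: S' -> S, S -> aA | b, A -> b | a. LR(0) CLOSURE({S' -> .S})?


Start: S' -> .S
For each item with dot before a nonterminal B, add B -> .γ for every B-production
Closure: [S' -> .S, S -> .aA, S -> .b]


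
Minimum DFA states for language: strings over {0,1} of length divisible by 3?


Track length mod 3: states 0..2, accept at 0
Minimal DFA: 3 states


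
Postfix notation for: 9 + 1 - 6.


Left to right (same or higher precedence on left)
Postfix: 9 1 + 6 -


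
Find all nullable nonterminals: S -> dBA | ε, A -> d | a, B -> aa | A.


A nonterminal is nullable iff some alternative derives ε (directly, or every symbol in it is nullable)
Nullable: {S}


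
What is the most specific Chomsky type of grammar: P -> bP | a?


Right-linear: every RHS is a terminal or a terminal followed by one nonterminal
Classification: Type 3 (Regular)


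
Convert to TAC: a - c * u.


Break into single-operator statements:
t1 = c * u
t2 = a - t1


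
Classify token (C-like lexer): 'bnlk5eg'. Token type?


Pattern: letter/underscore followed by alphanumerics, not a keyword
Type: IDENTIFIER


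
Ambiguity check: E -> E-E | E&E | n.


'n-n&n' has two parse trees (no precedence encoded between - and &)
Ambiguous


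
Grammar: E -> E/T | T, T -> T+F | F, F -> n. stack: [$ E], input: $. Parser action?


start symbol E on stack, input exhausted
Action: accept


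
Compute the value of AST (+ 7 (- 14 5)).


Evaluate inner: (- 14 5) = 9
Evaluate root: (+ 7 9) = 16
Result: 16


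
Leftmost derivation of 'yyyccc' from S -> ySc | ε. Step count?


Derivation: S => ySc => yyScc => yyySccc => yyyccc
Steps: 4


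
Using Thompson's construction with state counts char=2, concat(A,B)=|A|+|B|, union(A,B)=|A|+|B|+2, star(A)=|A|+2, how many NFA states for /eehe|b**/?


Syntax tree has 5 char leaf(s), 1 union(s), 2 star(s)
chars contribute 5×2 = 10; each union adds +2; each star adds +2
Total: 10 + 2 + 4 = 16 states


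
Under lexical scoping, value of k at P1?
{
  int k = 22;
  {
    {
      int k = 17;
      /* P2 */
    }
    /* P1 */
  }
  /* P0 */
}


P1's block does not declare k; resolves to the enclosing declaration at depth 0
k = 22


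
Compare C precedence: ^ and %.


'%' is multiplicative (level 10); '^' is bitwise XOR (level 4)
Higher level binds tighter
'%' has higher precedence than '^'


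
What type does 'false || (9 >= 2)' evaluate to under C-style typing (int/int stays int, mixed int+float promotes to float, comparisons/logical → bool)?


Operand types: bool || bool
Rule: logical operators take bool operands and yield bool
Result type: bool


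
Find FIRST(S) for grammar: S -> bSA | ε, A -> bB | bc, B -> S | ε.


Per alternative of S: FIRST(bSA) = {b}; FIRST(ε) = {ε}
FIRST(S) = {b, ε}


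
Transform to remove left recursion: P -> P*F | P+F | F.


Left-recursive alternatives: P*F, P+F; non-recursive: F
Introduce P': P -> FP', P' -> *FP' | +FP' | ε


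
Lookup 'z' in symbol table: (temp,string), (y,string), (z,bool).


Lookup 'z' → type bool


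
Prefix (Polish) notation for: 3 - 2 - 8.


left-to-right (same/higher precedence on left): tree is (- (- 3 2) 8)
Prefix: - - 3 2 8


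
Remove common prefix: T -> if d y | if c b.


Common prefix: 'if'
Factored: T -> if T', T' -> d y | c b


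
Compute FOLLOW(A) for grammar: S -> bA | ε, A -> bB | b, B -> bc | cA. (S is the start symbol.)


$ ∈ FOLLOW(S). For each A -> αBβ: add FIRST(β)\{ε} to FOLLOW(B); if β nullable, add FOLLOW(A).
FOLLOW(A) = {$}


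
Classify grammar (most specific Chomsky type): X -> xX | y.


Right-linear: every RHS is a terminal or a terminal followed by one nonterminal
Classification: Type 3 (Regular)


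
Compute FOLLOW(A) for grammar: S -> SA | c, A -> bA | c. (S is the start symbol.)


$ ∈ FOLLOW(S). For each A -> αBβ: add FIRST(β)\{ε} to FOLLOW(B); if β nullable, add FOLLOW(A).
FOLLOW(A) = {$, b, c}


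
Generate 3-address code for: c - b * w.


Break into single-operator statements:
t1 = b * w
t2 = c - t1


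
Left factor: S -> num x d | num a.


Common prefix: 'num'
Factored: S -> num S', S' -> x d | a


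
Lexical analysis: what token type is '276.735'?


Pattern: digits with a decimal point
Type: FLOAT_LITERAL


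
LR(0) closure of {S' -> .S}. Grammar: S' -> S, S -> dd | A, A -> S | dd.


Start: S' -> .S
For each item with dot before a nonterminal B, add B -> .γ for every B-production
Closure: [S' -> .S, S -> .dd, S -> .A, A -> .S, A -> .dd]


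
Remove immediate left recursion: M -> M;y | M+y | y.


Left-recursive alternatives: M;y, M+y; non-recursive: y
Introduce M': M -> yM', M' -> ;yM' | +yM' | ε


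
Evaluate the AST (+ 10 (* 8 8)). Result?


Evaluate inner: (* 8 8) = 64
Evaluate root: (+ 10 64) = 74
Result: 74


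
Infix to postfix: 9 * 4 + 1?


Left to right (same or higher precedence on left)
Postfix: 9 4 * 1 +


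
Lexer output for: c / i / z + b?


Scan left to right, longest-match per lexeme
Tokens: ID(c), OP(/), ID(i), OP(/), ID(z), OP(+), ID(b)


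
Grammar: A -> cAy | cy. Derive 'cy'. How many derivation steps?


Derivation: A => cy
Steps: 1


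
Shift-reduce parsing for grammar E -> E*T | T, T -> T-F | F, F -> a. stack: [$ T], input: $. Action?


lookahead ∉ {-} so T won't extend; reduce E -> T
Action: reduce (E -> T)


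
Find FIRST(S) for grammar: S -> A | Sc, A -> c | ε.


Per alternative of S: FIRST(A) = {c, ε}; FIRST(Sc) = {c}
FIRST(S) = {c, ε}


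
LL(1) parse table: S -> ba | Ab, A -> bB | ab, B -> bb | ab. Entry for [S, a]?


For [S, a]: 'a' ∈ FIRST(Ab)
Entry: S -> Ab


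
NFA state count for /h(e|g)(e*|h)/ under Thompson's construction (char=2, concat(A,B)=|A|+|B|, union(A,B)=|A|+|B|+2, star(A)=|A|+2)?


Syntax tree has 5 char leaf(s), 2 union(s), 1 star(s)
chars contribute 5×2 = 10; each union adds +2; each star adds +2
Total: 10 + 4 + 2 = 16 states


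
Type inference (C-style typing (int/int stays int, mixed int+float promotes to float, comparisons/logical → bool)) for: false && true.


Operand types: bool && bool
Rule: logical operators take bool operands and yield bool
Result type: bool


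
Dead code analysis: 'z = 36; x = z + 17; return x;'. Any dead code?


z is read by x's definition; x is returned
No dead code


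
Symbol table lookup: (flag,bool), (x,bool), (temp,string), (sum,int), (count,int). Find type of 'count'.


Lookup 'count' → type int


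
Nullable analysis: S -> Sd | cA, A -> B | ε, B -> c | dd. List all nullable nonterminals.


A nonterminal is nullable iff some alternative derives ε (directly, or every symbol in it is nullable)
Nullable: {A}


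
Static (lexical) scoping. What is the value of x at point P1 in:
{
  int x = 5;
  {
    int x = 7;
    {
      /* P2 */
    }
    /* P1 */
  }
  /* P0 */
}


x declared in the same block as P1
x = 7


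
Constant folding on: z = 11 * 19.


11 * 19 = 209 at compile time
Optimized: z = 209


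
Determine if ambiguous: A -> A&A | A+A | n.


'n&n+n' has two parse trees (no precedence encoded between & and +)
Ambiguous


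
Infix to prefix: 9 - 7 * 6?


'*' binds tighter: tree is (- 9 (* 7 6))
Prefix: - 9 * 7 6


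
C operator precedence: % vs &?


'%' is multiplicative (level 10); '&' is bitwise AND (level 5)
Higher level binds tighter
'%' has higher precedence than '&'


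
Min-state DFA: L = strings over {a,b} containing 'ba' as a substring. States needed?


KMP-style automaton: 2 progress states + 1 absorbing accept = 3
Minimal DFA: 3 states


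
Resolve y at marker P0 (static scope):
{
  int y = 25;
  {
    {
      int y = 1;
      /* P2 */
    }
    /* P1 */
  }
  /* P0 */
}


y declared in the same block as P0
y = 25


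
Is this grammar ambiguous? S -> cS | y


right-linear, alternatives start with distinct terminals 'c' vs 'y': unique leftmost derivation
Unambiguous


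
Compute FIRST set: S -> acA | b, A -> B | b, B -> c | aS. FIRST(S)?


Per alternative of S: FIRST(acA) = {a}; FIRST(b) = {b}
FIRST(S) = {a, b}


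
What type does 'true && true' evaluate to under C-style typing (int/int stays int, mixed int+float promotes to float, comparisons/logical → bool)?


Operand types: bool && bool
Rule: logical operators take bool operands and yield bool
Result type: bool


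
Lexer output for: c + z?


Scan left to right, longest-match per lexeme
Tokens: ID(c), OP(+), ID(z)


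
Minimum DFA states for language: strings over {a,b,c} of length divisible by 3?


Track length mod 3: states 0..2, accept at 0
Minimal DFA: 3 states


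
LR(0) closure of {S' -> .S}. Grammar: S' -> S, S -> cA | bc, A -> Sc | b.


Start: S' -> .S
For each item with dot before a nonterminal B, add B -> .γ for every B-production
Closure: [S' -> .S, S -> .cA, S -> .bc]


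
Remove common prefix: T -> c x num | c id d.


Common prefix: 'c'
Factored: T -> c T', T' -> x num | id d


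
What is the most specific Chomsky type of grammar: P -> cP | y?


Right-linear: every RHS is a terminal or a terminal followed by one nonterminal
Classification: Type 3 (Regular)


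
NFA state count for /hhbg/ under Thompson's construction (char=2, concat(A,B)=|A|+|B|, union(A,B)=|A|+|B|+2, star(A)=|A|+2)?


Syntax tree has 4 char leaf(s), 0 union(s), 0 star(s)
chars contribute 4×2 = 8; each union adds +2; each star adds +2
Total: 8 + 0 + 0 = 8 states


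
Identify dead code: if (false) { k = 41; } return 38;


condition is constant false, so the whole block is unreachable
Dead: 'if (false) { k = 41; }'


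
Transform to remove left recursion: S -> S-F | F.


Left-recursive alternatives: S-F; non-recursive: F
Introduce S': S -> FS', S' -> -FS' | ε


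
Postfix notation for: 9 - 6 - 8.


Left to right (same or higher precedence on left)
Postfix: 9 6 - 8 -


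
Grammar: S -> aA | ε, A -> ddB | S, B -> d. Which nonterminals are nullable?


A nonterminal is nullable iff some alternative derives ε (directly, or every symbol in it is nullable)
Nullable: {A, S}


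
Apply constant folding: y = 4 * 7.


4 * 7 = 28 at compile time
Optimized: y = 28


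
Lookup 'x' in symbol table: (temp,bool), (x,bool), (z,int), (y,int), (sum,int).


Lookup 'x' → type bool


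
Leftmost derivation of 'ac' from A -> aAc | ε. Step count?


Derivation: A => aAc => ac
Steps: 2


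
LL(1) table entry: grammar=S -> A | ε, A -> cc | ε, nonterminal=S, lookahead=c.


For [S, c]: 'c' ∈ FIRST(A)
Entry: S -> A


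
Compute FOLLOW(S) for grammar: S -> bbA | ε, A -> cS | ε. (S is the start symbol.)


$ ∈ FOLLOW(S). For each A -> αBβ: add FIRST(β)\{ε} to FOLLOW(B); if β nullable, add FOLLOW(A).
FOLLOW(S) = {$}


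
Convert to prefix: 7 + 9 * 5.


'*' binds tighter: tree is (+ 7 (* 9 5))
Prefix: + 7 * 9 5


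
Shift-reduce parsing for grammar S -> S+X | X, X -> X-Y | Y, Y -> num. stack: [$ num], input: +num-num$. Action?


'num' on top is the handle for Y -> num
Action: reduce (Y -> num)


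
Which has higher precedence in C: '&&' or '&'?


'&' is bitwise AND (level 5); '&&' is logical AND (level 2)
Higher level binds tighter
'&' has higher precedence than '&&'


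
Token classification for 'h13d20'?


Pattern: letter/underscore followed by alphanumerics, not a keyword
Type: IDENTIFIER


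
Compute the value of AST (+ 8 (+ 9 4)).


Evaluate inner: (+ 9 4) = 13
Evaluate root: (+ 8 13) = 21
Result: 21


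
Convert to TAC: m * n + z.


Break into single-operator statements:
t1 = m * n
t2 = t1 + z


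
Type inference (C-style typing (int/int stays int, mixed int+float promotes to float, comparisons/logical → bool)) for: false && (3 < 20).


Operand types: bool && bool
Rule: logical operators take bool operands and yield bool
Result type: bool


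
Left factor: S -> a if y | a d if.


Common prefix: 'a'
Factored: S -> a S', S' -> if y | d if


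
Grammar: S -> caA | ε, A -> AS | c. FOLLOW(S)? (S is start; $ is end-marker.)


$ ∈ FOLLOW(S). For each A -> αBβ: add FIRST(β)\{ε} to FOLLOW(B); if β nullable, add FOLLOW(A).
FOLLOW(S) = {$, c}


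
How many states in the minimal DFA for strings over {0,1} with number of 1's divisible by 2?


Track (count of 1) mod 2: states 0..1, accept at 0
Minimal DFA: 2 states


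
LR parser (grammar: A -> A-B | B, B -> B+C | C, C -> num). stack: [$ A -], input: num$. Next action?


no handle ('A-' is not any RHS); shift 'num'
Action: shift


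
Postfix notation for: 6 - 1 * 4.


* has higher precedence, evaluate 1*4 first
Postfix: 6 1 4 * -


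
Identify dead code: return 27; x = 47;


statement follows a return and is unreachable
Dead: 'x = 47'


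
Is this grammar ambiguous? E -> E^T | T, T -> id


precedence layered via separate nonterminal T: deterministic
Unambiguous


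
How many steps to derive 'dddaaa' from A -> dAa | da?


Derivation: A => dAa => ddAaa => dddaaa
Steps: 3


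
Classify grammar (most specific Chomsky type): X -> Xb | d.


Left-linear: every RHS is a terminal or one nonterminal followed by a terminal
Classification: Type 3 (Regular)


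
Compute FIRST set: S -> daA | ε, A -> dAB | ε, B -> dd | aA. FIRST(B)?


Per alternative of B: FIRST(dd) = {d}; FIRST(aA) = {a}
FIRST(B) = {a, d}


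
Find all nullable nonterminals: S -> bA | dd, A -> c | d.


A nonterminal is nullable iff some alternative derives ε (directly, or every symbol in it is nullable)
Nullable: {}


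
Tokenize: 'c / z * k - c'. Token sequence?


Scan left to right, longest-match per lexeme
Tokens: ID(c), OP(/), ID(z), OP(*), ID(k), OP(-), ID(c)


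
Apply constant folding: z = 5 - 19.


5 - 19 = -14 at compile time
Optimized: z = -14


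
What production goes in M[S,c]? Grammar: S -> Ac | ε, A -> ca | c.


For [S, c]: 'c' ∈ FIRST(Ac)
Entry: S -> Ac


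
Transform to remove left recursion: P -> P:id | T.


Left-recursive alternatives: P:id; non-recursive: T
Introduce P': P -> TP', P' -> :idP' | ε


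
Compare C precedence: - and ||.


'-' is additive (level 9); '||' is logical OR (level 1)
Higher level binds tighter
'-' has higher precedence than '||'


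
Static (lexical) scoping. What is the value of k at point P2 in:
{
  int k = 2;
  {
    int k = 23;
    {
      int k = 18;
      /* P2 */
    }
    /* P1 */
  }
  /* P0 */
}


k declared in the same block as P2
k = 18


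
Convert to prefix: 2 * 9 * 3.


left-to-right (same/higher precedence on left): tree is (* (* 2 9) 3)
Prefix: * * 2 9 3


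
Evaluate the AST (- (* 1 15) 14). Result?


Evaluate inner: (* 1 15) = 15
Evaluate root: (- 15 14) = 1
Result: 1


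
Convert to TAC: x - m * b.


Break into single-operator statements:
t1 = m * b
t2 = x - t1


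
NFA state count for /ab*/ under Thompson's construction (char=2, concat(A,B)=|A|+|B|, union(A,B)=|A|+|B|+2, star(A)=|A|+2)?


Syntax tree has 2 char leaf(s), 0 union(s), 1 star(s)
chars contribute 2×2 = 4; each union adds +2; each star adds +2
Total: 4 + 0 + 2 = 6 states


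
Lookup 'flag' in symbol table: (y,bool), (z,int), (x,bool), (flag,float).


Lookup 'flag' → type float


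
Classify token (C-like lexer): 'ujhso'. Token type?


Pattern: letter/underscore followed by alphanumerics, not a keyword
Type: IDENTIFIER


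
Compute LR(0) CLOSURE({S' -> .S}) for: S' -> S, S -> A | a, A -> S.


Start: S' -> .S
For each item with dot before a nonterminal B, add B -> .γ for every B-production
Closure: [S' -> .S, S -> .A, S -> .a, A -> .S]


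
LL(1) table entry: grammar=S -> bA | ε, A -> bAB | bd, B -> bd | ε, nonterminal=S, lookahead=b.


For [S, b]: 'b' ∈ FIRST(bA)
Entry: S -> bA


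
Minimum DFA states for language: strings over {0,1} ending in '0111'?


Track the longest suffix of input matching a prefix of '0111': 5 classes (prefixes of length 0..4)
Minimal DFA: 5 states


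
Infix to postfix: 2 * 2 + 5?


Left to right (same or higher precedence on left)
Postfix: 2 2 * 5 +


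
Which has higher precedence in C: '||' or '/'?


'/' is multiplicative (level 10); '||' is logical OR (level 1)
Higher level binds tighter
'/' has higher precedence than '||'


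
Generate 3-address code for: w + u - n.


Break into single-operator statements:
t1 = w + u
t2 = t1 - n


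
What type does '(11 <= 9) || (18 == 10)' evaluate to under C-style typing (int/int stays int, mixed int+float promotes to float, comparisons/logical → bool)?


Operand types: bool || bool
Rule: logical operators take bool operands and yield bool
Result type: bool


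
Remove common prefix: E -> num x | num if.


Common prefix: 'num'
Factored: E -> num E', E' -> x | if


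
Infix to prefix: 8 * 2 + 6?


left-to-right (same/higher precedence on left): tree is (+ (* 8 2) 6)
Prefix: + * 8 2 6


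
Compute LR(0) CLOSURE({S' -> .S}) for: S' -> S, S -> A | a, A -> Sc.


Start: S' -> .S
For each item with dot before a nonterminal B, add B -> .γ for every B-production
Closure: [S' -> .S, S -> .A, S -> .a, A -> .Sc]


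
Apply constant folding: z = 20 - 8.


20 - 8 = 12 at compile time
Optimized: z = 12


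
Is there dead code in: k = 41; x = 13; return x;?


k is assigned but never read
Dead: 'k = 41'


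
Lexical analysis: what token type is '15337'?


Pattern: digits only
Type: INTEGER_LITERAL


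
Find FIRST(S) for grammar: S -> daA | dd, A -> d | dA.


Per alternative of S: FIRST(daA) = {d}; FIRST(dd) = {d}
FIRST(S) = {d}


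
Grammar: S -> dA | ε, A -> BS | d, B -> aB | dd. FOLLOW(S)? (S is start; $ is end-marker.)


$ ∈ FOLLOW(S). For each A -> αBβ: add FIRST(β)\{ε} to FOLLOW(B); if β nullable, add FOLLOW(A).
FOLLOW(S) = {$}


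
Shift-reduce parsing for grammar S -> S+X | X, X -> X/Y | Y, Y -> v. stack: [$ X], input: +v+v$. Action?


lookahead ∉ {/} so X won't extend; reduce S -> X
Action: reduce (S -> X)


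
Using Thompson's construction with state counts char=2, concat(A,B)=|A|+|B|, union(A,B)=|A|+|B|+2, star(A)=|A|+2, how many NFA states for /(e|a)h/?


Syntax tree has 3 char leaf(s), 1 union(s), 0 star(s)
chars contribute 3×2 = 6; each union adds +2; each star adds +2
Total: 6 + 2 + 0 = 8 states


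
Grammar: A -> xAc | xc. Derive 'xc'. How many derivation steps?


Derivation: A => xc
Steps: 1


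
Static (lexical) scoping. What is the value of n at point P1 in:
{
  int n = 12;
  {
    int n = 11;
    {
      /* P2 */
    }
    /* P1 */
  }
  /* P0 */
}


n declared in the same block as P1
n = 11


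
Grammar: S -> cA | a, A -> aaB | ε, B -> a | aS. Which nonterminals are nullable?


A nonterminal is nullable iff some alternative derives ε (directly, or every symbol in it is nullable)
Nullable: {A}


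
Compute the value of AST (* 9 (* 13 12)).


Evaluate inner: (* 13 12) = 156
Evaluate root: (* 9 156) = 1404
Result: 1404


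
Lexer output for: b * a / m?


Scan left to right, longest-match per lexeme
Tokens: ID(b), OP(*), ID(a), OP(/), ID(m)


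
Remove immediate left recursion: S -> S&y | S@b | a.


Left-recursive alternatives: S&y, S@b; non-recursive: a
Introduce S': S -> aS', S' -> &yS' | @bS' | ε


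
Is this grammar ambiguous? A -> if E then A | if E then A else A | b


dangling else: 'if E then if E then b else b' parses two ways
Ambiguous


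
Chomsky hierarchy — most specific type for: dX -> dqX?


LHS has context (more than one symbol) and |LHS| ≤ |RHS|
Classification: Type 1 (Context-Sensitive)


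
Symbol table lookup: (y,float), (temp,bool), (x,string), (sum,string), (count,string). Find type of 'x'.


Lookup 'x' → type string


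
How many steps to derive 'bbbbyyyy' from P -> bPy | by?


Derivation: P => bPy => bbPyy => bbbPyyy => bbbbyyyy
Steps: 4


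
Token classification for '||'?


Pattern: operator symbol
Type: OPERATOR


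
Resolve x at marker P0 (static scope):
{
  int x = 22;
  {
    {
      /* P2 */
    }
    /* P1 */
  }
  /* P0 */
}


x declared in the same block as P0
x = 22


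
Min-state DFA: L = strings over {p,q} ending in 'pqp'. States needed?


Track the longest suffix of input matching a prefix of 'pqp': 4 classes (prefixes of length 0..3)
Minimal DFA: 4 states


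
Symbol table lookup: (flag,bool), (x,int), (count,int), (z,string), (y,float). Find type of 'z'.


Lookup 'z' → type string


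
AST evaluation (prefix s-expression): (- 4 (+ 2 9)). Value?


Evaluate inner: (+ 2 9) = 11
Evaluate root: (- 4 11) = -7
Result: -7


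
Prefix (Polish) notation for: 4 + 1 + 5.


left-to-right (same/higher precedence on left): tree is (+ (+ 4 1) 5)
Prefix: + + 4 1 5


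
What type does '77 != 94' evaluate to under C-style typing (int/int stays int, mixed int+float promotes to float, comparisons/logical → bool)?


Operand types: int != int
Rule: comparison yields bool
Result type: bool


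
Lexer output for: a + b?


Scan left to right, longest-match per lexeme
Tokens: ID(a), OP(+), ID(b)


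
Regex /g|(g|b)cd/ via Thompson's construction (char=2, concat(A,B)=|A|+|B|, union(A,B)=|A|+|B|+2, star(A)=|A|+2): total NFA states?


Syntax tree has 5 char leaf(s), 2 union(s), 0 star(s)
chars contribute 5×2 = 10; each union adds +2; each star adds +2
Total: 10 + 4 + 0 = 14 states


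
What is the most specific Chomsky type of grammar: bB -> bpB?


LHS has context (more than one symbol) and |LHS| ≤ |RHS|
Classification: Type 1 (Context-Sensitive)


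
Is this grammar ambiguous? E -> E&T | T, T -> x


precedence layered via separate nonterminal T: deterministic
Unambiguous


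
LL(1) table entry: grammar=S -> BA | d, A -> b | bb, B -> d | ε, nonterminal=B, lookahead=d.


For [B, d]: 'd' ∈ FIRST(d)
Entry: B -> d


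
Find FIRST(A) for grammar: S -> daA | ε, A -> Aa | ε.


Per alternative of A: FIRST(Aa) = {a}; FIRST(ε) = {ε}
FIRST(A) = {a, ε}


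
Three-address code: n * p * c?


Break into single-operator statements:
t1 = n * p
t2 = t1 * c


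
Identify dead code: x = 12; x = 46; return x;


first assignment to x is overwritten before any read
Dead: 'x = 12'


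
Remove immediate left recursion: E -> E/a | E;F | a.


Left-recursive alternatives: E/a, E;F; non-recursive: a
Introduce E': E -> aE', E' -> /aE' | ;FE' | ε


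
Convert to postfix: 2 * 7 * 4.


Left to right (same or higher precedence on left)
Postfix: 2 7 * 4 *


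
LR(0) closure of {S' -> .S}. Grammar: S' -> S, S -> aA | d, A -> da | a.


Start: S' -> .S
For each item with dot before a nonterminal B, add B -> .γ for every B-production
Closure: [S' -> .S, S -> .aA, S -> .d]


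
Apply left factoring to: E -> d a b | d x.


Common prefix: 'd'
Factored: E -> d E', E' -> a b | x


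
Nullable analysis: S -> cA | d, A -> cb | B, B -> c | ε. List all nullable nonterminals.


A nonterminal is nullable iff some alternative derives ε (directly, or every symbol in it is nullable)
Nullable: {A, B}


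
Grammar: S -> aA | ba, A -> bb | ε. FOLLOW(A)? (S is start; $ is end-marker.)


$ ∈ FOLLOW(S). For each A -> αBβ: add FIRST(β)\{ε} to FOLLOW(B); if β nullable, add FOLLOW(A).
FOLLOW(A) = {$}


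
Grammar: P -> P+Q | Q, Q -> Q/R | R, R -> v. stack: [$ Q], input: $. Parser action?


lookahead ∉ {/} so Q won't extend; reduce P -> Q
Action: reduce (P -> Q)


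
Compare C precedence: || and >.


'>' is relational (level 7); '||' is logical OR (level 1)
Higher level binds tighter
'>' has higher precedence than '||'


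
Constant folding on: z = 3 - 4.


3 - 4 = -1 at compile time
Optimized: z = -1


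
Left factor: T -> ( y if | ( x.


Common prefix: '('
Factored: T -> ( T', T' -> y if | x


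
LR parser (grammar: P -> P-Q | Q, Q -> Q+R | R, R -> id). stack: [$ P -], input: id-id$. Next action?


no handle ('P-' is not any RHS); shift 'id'
Action: shift


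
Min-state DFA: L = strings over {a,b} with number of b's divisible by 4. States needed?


Track (count of b) mod 4: states 0..3, accept at 0
Minimal DFA: 4 states


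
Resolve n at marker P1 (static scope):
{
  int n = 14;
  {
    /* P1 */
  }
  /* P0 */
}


P1's block does not declare n; resolves to the enclosing declaration at depth 0
n = 14


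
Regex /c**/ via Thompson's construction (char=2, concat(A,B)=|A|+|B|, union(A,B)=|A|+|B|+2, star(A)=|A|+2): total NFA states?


Syntax tree has 1 char leaf(s), 0 union(s), 2 star(s)
chars contribute 1×2 = 2; each union adds +2; each star adds +2
Total: 2 + 0 + 4 = 6 states


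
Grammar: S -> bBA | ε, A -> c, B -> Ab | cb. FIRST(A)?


Per alternative of A: FIRST(c) = {c}
FIRST(A) = {c}


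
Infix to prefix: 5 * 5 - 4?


left-to-right (same/higher precedence on left): tree is (- (* 5 5) 4)
Prefix: - * 5 5 4


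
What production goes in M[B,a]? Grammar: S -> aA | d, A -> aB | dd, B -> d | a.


For [B, a]: 'a' ∈ FIRST(a)
Entry: B -> a


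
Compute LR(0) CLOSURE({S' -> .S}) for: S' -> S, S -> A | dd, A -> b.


Start: S' -> .S
For each item with dot before a nonterminal B, add B -> .γ for every B-production
Closure: [S' -> .S, S -> .A, S -> .dd, A -> .b]


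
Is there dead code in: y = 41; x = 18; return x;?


y is assigned but never read
Dead: 'y = 41'


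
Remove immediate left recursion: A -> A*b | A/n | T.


Left-recursive alternatives: A*b, A/n; non-recursive: T
Introduce A': A -> TA', A' -> *bA' | /nA' | ε
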